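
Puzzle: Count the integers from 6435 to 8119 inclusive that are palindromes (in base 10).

The integers in [6435, 8119] that are palindromes (in base 10): 6446, 6556, 6666, 6776, 6886, 6996, …, 8008, 8118.
18 qualify.

18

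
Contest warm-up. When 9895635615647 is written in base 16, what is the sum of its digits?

77

9895635615647 in base 16 is 90001D87F9F.
Digit sum: 9+0+0+0+1+13+8+7+15+9+15 = 77.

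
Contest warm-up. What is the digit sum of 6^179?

612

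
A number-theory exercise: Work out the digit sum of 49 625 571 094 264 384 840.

91

4+9+6+2+5+5+7+1+0+9+4+2+6+4+3+8+4+8+4+0 = 91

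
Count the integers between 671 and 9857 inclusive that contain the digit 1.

The integers in [671, 9857] that contain the digit 1: 671, 681, 691, 701, 710, 711, …, 9841, 9851.
3205 qualify.

3205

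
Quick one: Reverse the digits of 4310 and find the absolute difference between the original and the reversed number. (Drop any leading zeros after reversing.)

4176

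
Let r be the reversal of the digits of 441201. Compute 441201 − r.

Reverse of 441201 is 102144.
441201 − 102144 = 339057

339057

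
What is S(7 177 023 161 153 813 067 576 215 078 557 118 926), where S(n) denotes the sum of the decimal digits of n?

7+1+7+7+0+2+3+1+6+1+1+5+3+8+1+3+0+6+7+5+7+6+2+1+5+0+7+8+5+5+7+1+1+8+9+2+6 = 154

154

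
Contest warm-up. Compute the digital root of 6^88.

9

The digital root of n equals n mod 9 (or 9 when 9 | n), so we need 6^88 mod 9.
6^88 ≡ 0 (mod 9), so the digital root is 9.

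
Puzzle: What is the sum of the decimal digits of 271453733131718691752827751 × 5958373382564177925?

271453733131718691752827751 × 5958373382564177925 = 1617422698089712356743668597986148855441596675
Sum of its 46 digits: 243.

243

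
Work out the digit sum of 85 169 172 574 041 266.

74

8+5+1+6+9+1+7+2+5+7+4+0+4+1+2+6+6 = 74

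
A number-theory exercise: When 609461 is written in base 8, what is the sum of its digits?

609461 in base 8 is 2246265.
Digit sum: 2+2+4+6+2+6+5 = 27.

27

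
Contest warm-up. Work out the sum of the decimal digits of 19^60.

325

19^60 = 53114861964971781805211413858120662813570892087695571452312606929382350146801
Sum of its 77 digits: 325.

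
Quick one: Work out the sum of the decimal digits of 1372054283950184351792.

89

1+3+7+2+0+5+4+2+8+3+9+5+0+1+8+4+3+5+1+7+9+2 = 89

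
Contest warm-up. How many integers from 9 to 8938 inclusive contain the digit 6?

3152

The integers in [9, 8938] that contain the digit 6: 16, 26, 36, 46, 56, 60, …, 8926, 8936.
3152 qualify.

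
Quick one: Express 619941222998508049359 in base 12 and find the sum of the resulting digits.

105

619941222998508049359 in base 12 is 1B3516B189946B182413.
Digit sum: 1+11+3+5+1+6+11+1+8+9+9+4+6+11+1+8+2+4+1+3 = 105.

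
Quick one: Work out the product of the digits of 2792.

252

2×7×9×2 = 252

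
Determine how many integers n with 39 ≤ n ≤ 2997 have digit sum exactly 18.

187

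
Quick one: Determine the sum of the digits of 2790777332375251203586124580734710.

136

2+7+9+0+7+7+7+3+3+2+3+7+5+2+5+1+2+0+3+5+8+6+1+2+4+5+8+0+7+3+4+7+1+0 = 136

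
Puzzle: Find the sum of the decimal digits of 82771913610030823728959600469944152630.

160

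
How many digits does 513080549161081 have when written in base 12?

14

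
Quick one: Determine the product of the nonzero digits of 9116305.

810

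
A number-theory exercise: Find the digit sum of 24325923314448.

54

2+4+3+2+5+9+2+3+3+1+4+4+4+8 = 54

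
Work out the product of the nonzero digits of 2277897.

98784

2×2×7×7×8×9×7 = 98784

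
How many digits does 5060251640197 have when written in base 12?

12

5060251640197 in base 12 is 698864051A31, which has 12 digits.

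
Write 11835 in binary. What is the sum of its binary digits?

9

11835 in base 2 is 10111000111011.
Digit sum: 1+0+1+1+1+0+0+0+1+1+1+0+1+1 = 9.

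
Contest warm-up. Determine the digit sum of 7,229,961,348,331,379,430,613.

94

7+2+2+9+9+6+1+3+4+8+3+3+1+3+7+9+4+3+0+6+1+3 = 94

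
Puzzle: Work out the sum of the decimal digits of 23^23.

146

23^23 = 20880467999847912034355032910567
Sum of its 32 digits: 146.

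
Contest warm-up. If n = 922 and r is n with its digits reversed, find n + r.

Reverse of 922 is 229.
922 + 229 = 1151

1151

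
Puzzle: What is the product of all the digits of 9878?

9×8×7×8 = 4032

4032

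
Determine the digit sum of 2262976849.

55

2+2+6+2+9+7+6+8+4+9 = 55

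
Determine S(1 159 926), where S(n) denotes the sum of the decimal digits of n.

1+1+5+9+9+2+6 = 33

33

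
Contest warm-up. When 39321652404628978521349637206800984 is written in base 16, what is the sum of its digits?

219

39321652404628978521349637206800984 in base 16 is 792B5076AA881E5E9ABD86A057A58.
Digit sum: 7+9+2+11+5+0+7+6+10+10+8+8+1+14+5+14+9+10+11+13+8+6+10+0+5+7+10+5+8 = 219.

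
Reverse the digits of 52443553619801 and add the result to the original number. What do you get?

Reverse of 52443553619801 is 10891635534425.
52443553619801 + 10891635534425 = 63335189154226

63335189154226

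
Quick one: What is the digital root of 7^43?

7

The digital root of n equals n mod 9 (or 9 when 9 | n), so we need 7^43 mod 9.
7^43 ≡ 7 (mod 9), so the digital root is 7.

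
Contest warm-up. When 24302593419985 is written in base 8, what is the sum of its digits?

48

24302593419985 in base 8 is 541514334525321.
Digit sum: 5+4+1+5+1+4+3+3+4+5+2+5+3+2+1 = 48.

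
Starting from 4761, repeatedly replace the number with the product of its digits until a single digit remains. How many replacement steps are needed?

4761 → 168 → 48 → 32 → 6 (4 steps)

4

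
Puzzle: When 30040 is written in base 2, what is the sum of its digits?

8

30040 in base 2 is 111010101011000.
Digit sum: 1+1+1+0+1+0+1+0+1+0+1+1+0+0+0 = 8.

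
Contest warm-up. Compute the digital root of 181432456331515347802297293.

1+8+1+4+3+2+4+5+6+3+3+1+5+1+5+3+4+7+8+0+2+2+9+7+2+9+3 = 108
1+0+8 = 9

9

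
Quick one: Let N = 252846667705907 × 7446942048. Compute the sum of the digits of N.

114

252846667705907 × 7446942048 = 1882934481435802536277536
Sum of its 25 digits: 114.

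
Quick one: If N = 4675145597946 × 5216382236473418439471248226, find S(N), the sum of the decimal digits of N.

4675145597946 × 5216382236473418439471248226 = 24387346450052412620536470995617761743796
Sum of its 41 digits: 180.

180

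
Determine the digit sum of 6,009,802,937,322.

51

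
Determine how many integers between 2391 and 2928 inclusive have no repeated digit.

The integers in [2391, 2928] that have no repeated digit: 2391, 2394, 2395, 2396, 2397, 2398, …, 2917, 2918.
300 qualify.

300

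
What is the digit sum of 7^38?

130

7^38 = 129934811447123020117172145698449
Sum of its 33 digits: 130.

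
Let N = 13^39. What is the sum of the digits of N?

13^39 = 27783742160348572763840067510872319734178277
Sum of its 44 digits: 199.

199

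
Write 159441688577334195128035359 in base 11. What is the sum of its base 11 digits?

109

159441688577334195128035359 in base 11 is 152074A01944540639907A0342.
Digit sum: 1+5+2+0+7+4+10+0+1+9+4+4+5+4+0+6+3+9+9+0+7+10+0+3+4+2 = 109.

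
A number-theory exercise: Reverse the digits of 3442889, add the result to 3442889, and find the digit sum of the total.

22

Reversal of 3442889 is 9882443; 3442889 + 9882443 = 13325332.
Digit sum of 13325332: 1+3+3+2+5+3+3+2 = 22.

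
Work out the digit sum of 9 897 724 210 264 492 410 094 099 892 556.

147

9+8+9+7+7+2+4+2+1+0+2+6+4+4+9+2+4+1+0+0+9+4+0+9+9+8+9+2+5+5+6 = 147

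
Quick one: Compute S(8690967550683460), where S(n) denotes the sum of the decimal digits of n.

82

8+6+9+0+9+6+7+5+5+0+6+8+3+4+6+0 = 82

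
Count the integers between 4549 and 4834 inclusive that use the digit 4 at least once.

286

The integers in [4549, 4834] that use the digit 4 at least once: 4549, 4550, 4551, 4552, 4553, 4554, …, 4833, 4834.
286 qualify.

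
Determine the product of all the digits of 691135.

810

6×9×1×1×3×5 = 810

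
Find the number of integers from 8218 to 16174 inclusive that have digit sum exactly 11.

The integers in [8218, 16174] that have digit sum exactly 11: 8300, 9002, 9011, 9020, 9101, 9110, …, 16121, 16130.
264 qualify.

264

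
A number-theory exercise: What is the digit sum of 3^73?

3^73 = 67585198634817523235520443624317923
Sum of its 35 digits: 153.

153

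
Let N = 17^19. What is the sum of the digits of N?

98

17^19 = 239072435685151324847153
Sum of its 24 digits: 98.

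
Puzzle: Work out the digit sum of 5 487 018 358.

5+4+8+7+0+1+8+3+5+8 = 49

49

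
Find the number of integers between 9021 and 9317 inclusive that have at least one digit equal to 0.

128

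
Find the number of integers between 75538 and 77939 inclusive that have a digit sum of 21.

92

The integers in [75538, 77939] that have a digit sum of 21: 75540, 75603, 75612, 75621, 75630, 75702, …, 77610, 77700.
92 qualify.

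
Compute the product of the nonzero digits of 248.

64

2×4×8 = 64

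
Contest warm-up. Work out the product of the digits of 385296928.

1866240

3×8×5×2×9×6×9×2×8 = 1866240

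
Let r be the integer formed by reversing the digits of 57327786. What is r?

68772375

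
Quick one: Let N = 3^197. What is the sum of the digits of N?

423

3^197 = 9837555143550917382917826742065912104786424172347944295354628212558981144492673444236470334963
Sum of its 94 digits: 423.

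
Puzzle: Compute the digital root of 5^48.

The digital root of n equals n mod 9 (or 9 when 9 | n), so we need 5^48 mod 9.
5^48 ≡ 1 (mod 9), so the digital root is 1.

1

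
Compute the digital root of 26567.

8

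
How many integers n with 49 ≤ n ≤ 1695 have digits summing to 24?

12

The integers in [49, 1695] that have digits summing to 24: 699, 789, 798, 879, 888, 897, …, 1599, 1689.
12 qualify.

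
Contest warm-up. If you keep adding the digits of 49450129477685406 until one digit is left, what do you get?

4+9+4+5+0+1+2+9+4+7+7+6+8+5+4+0+6 = 81
8+1 = 9

9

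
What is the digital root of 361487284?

7

3+6+1+4+8+7+2+8+4 = 43
4+3 = 7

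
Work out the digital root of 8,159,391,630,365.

5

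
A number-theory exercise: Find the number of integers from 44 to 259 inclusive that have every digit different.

162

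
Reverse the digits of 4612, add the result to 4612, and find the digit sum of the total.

26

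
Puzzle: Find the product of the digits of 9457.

9×4×5×7 = 1260

1260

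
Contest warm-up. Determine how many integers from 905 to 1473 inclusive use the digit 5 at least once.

The integers in [905, 1473] that use the digit 5 at least once: 905, 915, 925, 935, 945, 950, …, 1459, 1465.
111 qualify.

111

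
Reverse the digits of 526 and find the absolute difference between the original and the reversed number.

99

Reverse of 526 is 625.
|526 − 625| = 99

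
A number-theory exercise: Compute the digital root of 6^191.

9

The digital root of n equals n mod 9 (or 9 when 9 | n), so we need 6^191 mod 9.
6^191 ≡ 0 (mod 9), so the digital root is 9.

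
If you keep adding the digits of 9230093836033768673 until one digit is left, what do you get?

9+2+3+0+0+9+3+8+3+6+0+3+3+7+6+8+6+7+3 = 86
8+6 = 14
1+4 = 5

5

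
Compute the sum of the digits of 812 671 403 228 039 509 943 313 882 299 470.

142

8+1+2+6+7+1+4+0+3+2+2+8+0+3+9+5+0+9+9+4+3+3+1+3+8+8+2+2+9+9+4+7+0 = 142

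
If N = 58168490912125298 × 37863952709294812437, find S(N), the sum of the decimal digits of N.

180

58168490912125298 × 37863952709294812437 = 2202488989067757352716948293952731226
Sum of its 37 digits: 180.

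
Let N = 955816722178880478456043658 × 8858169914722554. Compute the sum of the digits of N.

231

955816722178880478456043658 × 8858169914722554 = 8466786932393684776338489907996433581262532
Sum of its 43 digits: 231.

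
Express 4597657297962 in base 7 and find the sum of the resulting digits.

4597657297962 in base 7 is 653112143136051.
Digit sum: 6+5+3+1+1+2+1+4+3+1+3+6+0+5+1 = 42.

42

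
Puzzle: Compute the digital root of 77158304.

8

7+7+1+5+8+3+0+4 = 35
3+5 = 8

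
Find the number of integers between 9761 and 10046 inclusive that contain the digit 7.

81

The integers in [9761, 10046] that contain the digit 7: 9761, 9762, 9763, 9764, 9765, 9766, …, 10027, 10037.
81 qualify.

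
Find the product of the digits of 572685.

5×7×2×6×8×5 = 16800

16800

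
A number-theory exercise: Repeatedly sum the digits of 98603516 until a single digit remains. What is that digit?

9+8+6+0+3+5+1+6 = 38
3+8 = 11
1+1 = 2
(Equivalently, 98603516 mod 9 = 2.)

2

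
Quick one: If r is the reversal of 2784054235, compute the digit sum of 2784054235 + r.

44

Reversal of 2784054235 is 5324504872; 2784054235 + 5324504872 = 8108559107.
Digit sum of 8108559107: 8+1+0+8+5+5+9+1+0+7 = 44.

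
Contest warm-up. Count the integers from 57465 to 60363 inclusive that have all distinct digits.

920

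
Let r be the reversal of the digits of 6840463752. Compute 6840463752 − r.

4266823266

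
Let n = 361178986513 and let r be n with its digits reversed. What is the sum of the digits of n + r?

Reversal of 361178986513 is 315689871163; 361178986513 + 315689871163 = 676868857676.
Digit sum of 676868857676: 6+7+6+8+6+8+8+5+7+6+7+6 = 80.

80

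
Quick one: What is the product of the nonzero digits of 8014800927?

8×1×4×8×9×2×7 = 32256

32256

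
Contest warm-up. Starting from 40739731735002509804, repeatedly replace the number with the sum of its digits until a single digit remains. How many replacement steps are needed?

3

40739731735002509804 → 77 → 14 → 5 (3 steps)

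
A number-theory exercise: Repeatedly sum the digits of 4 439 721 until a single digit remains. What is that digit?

3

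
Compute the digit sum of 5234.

5+2+3+4 = 14

14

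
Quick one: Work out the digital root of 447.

4+4+7 = 15
1+5 = 6

6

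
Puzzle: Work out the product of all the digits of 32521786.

20160

3×2×5×2×1×7×8×6 = 20160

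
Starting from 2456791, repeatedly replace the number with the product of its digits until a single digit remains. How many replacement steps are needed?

2456791 → 15120 → 0 (2 steps)

2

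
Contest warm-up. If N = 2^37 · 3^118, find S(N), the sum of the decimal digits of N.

342

2^37 · 3^118 = 27442134999849364078813518275948833292527887794119635570167862263808
Sum of its 68 digits: 342.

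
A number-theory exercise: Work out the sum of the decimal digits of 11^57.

251

11^57 = 228761562390246506066453264733492693192365450838991802120171
Sum of its 60 digits: 251.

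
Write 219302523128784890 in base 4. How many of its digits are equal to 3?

10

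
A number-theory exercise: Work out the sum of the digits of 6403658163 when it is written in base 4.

6403658163 in base 4 is 11331230001012303.
Digit sum: 1+1+3+3+1+2+3+0+0+0+1+0+1+2+3+0+3 = 24.

24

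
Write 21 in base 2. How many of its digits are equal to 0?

2

21 in base 2 is 10101.
The digit 0 appears 2 times.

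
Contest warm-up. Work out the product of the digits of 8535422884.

8×5×3×5×4×2×2×8×8×4 = 2457600

2457600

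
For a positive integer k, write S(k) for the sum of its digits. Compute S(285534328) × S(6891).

S(285534328) = 2+8+5+5+3+4+3+2+8 = 40.
S(6891) = 6+8+9+1 = 24.
40 · 24 = 960.

960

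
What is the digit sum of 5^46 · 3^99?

5^46 · 3^99 = 24413183568678738833855899285444539861207977177599559581722132861614227294921875
Sum of its 80 digits: 405.

405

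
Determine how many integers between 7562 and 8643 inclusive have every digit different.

The integers in [7562, 8643] that have every digit different: 7562, 7563, 7564, 7568, 7569, 7580, …, 8642, 8643.
555 qualify.

555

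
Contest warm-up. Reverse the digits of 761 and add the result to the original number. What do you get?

928

Reverse of 761 is 167.
761 + 167 = 928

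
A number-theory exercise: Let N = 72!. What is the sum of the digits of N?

432

72! = 61234458376886086861524070385274672740778091784697328983823014963978384987221689274204160000000000000000
Sum of its 104 digits: 432.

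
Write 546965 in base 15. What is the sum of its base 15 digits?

546965 in base 15 is AC0E5.
Digit sum: 10+12+0+14+5 = 41.

41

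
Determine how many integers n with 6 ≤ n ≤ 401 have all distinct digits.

The integers in [6, 401] that have all distinct digits: 6, 7, 8, 9, 10, 12, …, 398, 401.
302 qualify.

302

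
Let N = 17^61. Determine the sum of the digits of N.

17^61 = 1141258970201721810128501051901303399553000691993639838764066592228085041617
Sum of its 76 digits: 296.

296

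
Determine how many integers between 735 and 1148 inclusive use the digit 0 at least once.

The integers in [735, 1148] that use the digit 0 at least once: 740, 750, 760, 770, 780, 790, …, 1130, 1140.
158 qualify.

158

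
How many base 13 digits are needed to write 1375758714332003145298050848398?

28

1375758714332003145298050848398 in base 13 is 11CC72B771B318430A8893265435, which has 28 digits.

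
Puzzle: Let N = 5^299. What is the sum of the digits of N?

938

5^299 = 98181869305954531061915439099725512859504310249988991302230982343742105094434317129201957680746639045543671431302637570263358372208494378056150296482179269045062109289197238570778836219687946140766143798828125
Sum of its 209 digits: 938.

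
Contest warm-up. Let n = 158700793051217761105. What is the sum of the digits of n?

76

1+5+8+7+0+0+7+9+3+0+5+1+2+1+7+7+6+1+1+0+5 = 76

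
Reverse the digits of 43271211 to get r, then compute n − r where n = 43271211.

Reverse of 43271211 is 11217234.
43271211 − 11217234 = 32053977

32053977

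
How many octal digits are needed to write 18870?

5

18870 in base 8 is 44666, which has 5 digits.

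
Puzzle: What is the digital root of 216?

9

2+1+6 = 9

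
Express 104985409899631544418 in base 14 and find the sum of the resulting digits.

104985409899631544418 in base 14 is 362BCD4C74595CC122.
Digit sum: 3+6+2+11+12+13+4+12+7+4+5+9+5+12+12+1+2+2 = 122.

122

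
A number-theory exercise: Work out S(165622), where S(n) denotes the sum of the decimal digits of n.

1+6+5+6+2+2 = 22

22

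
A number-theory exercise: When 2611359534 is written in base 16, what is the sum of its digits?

2611359534 in base 16 is 9BA62F2E.
Digit sum: 9+11+10+6+2+15+2+14 = 69.

69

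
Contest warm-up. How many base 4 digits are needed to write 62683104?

62683104 in base 4 is 3233013133200, which has 13 digits.

13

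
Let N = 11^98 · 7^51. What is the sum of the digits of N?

11^98 · 7^51 = 14337822059183586169518508410204331762077983166245206478476593309697798256784036987153654373713522121588747141402171480458241852162520448765802783
Sum of its 146 digits: 643.

643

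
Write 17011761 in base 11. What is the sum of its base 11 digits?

41

17011761 in base 11 is 966A208.
Digit sum: 9+6+6+10+2+0+8 = 41.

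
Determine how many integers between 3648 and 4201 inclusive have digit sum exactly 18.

The integers in [3648, 4201] that have digit sum exactly 18: 3654, 3663, 3672, 3681, 3690, 3708, …, 4185, 4194.
40 qualify.

40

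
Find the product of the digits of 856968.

103680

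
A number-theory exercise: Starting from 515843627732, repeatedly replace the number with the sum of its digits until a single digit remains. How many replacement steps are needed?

2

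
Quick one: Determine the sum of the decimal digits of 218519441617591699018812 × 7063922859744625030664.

218519441617591699018812 × 7063922859744625030664 = 1543604478941136985142813334467222744212851168
Sum of its 46 digits: 189.

189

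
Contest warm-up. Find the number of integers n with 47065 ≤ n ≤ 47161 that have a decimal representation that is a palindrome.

1

The integers in [47065, 47161] that have a decimal representation that is a palindrome: 47074.
1 qualifies.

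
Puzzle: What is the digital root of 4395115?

1

4+3+9+5+1+1+5 = 28
2+8 = 10
1+0 = 1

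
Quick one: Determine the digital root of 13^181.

4

The digital root of n equals n mod 9 (or 9 when 9 | n), so we need 13^181 mod 9.
13^181 ≡ 4 (mod 9), so the digital root is 4.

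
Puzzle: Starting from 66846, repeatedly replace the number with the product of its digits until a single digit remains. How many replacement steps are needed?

3

66846 → 6912 → 108 → 0 (3 steps)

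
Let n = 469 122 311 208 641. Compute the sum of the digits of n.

4+6+9+1+2+2+3+1+1+2+0+8+6+4+1 = 50

50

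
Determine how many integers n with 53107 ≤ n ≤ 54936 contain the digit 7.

The integers in [53107, 54936] that contain the digit 7: 53107, 53117, 53127, 53137, 53147, 53157, …, 54917, 54927.
507 qualify.

507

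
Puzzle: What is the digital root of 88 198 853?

8+8+1+9+8+8+5+3 = 50
5+0 = 5

5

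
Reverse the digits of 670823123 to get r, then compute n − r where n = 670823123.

349495047

Reverse of 670823123 is 321328076.
670823123 − 321328076 = 349495047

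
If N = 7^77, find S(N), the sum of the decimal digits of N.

319

7^77 = 118181386580595879976868414312001964434038548836769923458287039207
Sum of its 66 digits: 319.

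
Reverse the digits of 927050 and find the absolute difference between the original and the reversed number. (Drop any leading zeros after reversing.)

876321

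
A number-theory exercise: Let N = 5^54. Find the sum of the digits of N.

5^54 = 55511151231257827021181583404541015625
Sum of its 38 digits: 127.

127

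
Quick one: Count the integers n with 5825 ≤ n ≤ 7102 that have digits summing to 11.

26

The integers in [5825, 7102] that have digits summing to 11: 6005, 6014, 6023, 6032, 6041, 6050, …, 7031, 7040.
26 qualify.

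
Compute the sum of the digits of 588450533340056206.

5+8+8+4+5+0+5+3+3+3+4+0+0+5+6+2+0+6 = 67

67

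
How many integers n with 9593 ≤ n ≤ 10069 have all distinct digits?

The integers in [9593, 10069] that have all distinct digits: 9601, 9602, 9603, 9604, 9605, 9607, …, 9875, 9876.
168 qualify.

168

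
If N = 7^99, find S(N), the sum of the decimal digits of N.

370

7^99 = 462068072803536855906378252728602401551029028414946485847699333055955922805275437143
Sum of its 84 digits: 370.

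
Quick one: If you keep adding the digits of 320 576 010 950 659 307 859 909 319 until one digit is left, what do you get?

4

3+2+0+5+7+6+0+1+0+9+5+0+6+5+9+3+0+7+8+5+9+9+0+9+3+1+9 = 121
1+2+1 = 4
(Equivalently, 320 576 010 950 659 307 859 909 319 mod 9 = 4.)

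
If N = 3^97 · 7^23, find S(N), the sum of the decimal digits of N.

3^97 · 7^23 = 522416190728582682718372075119565735740574162061811870237522702309
Sum of its 66 digits: 270.

270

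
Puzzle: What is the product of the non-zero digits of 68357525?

6×8×3×5×7×5×2×5 = 252000

252000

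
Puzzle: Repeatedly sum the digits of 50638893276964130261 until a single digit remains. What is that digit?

5+0+6+3+8+8+9+3+2+7+6+9+6+4+1+3+0+2+6+1 = 89
8+9 = 17
1+7 = 8

8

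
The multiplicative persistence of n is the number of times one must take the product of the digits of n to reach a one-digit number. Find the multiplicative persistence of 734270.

1

734270 → 0 (1 step)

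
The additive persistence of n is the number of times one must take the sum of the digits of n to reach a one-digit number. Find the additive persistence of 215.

215 → 8 (1 step)

1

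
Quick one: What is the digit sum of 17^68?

388

17^68 = 468302691381921069883287081116284963942967097120751895878381045538504529308269554241
Sum of its 84 digits: 388.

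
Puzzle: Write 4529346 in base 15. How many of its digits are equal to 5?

1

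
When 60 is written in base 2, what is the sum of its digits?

60 in base 2 is 111100.
Digit sum: 1+1+1+1+0+0 = 4.

4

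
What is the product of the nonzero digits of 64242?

384

6×4×2×4×2 = 384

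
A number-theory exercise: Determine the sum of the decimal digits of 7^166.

655

7^166 = 193319045586700980912077181301566939921310830578464339906760743805915636880837608191503565132893817727685573297260580256147974987587601621649
Sum of its 141 digits: 655.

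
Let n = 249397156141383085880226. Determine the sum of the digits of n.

2+4+9+3+9+7+1+5+6+1+4+1+3+8+3+0+8+5+8+8+0+2+2+6 = 105

105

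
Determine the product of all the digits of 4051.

4×0×5×1 = 0

0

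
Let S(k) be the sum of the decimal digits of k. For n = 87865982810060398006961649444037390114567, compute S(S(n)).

16

First digit sum: 187.
1+8+7 = 16.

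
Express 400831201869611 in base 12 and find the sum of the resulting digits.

400831201869611 in base 12 is 38B579325B5B4B.
Digit sum: 3+8+11+5+7+9+3+2+5+11+5+11+4+11 = 95.

95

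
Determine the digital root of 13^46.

4

The digital root of n equals n mod 9 (or 9 when 9 | n), so we need 13^46 mod 9.
13^46 ≡ 4 (mod 9), so the digital root is 4.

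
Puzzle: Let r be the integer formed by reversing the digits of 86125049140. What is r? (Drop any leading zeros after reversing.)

4194052168

Reversing 86125049140 gives 4194052168.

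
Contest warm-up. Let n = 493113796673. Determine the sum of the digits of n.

59

4+9+3+1+1+3+7+9+6+6+7+3 = 59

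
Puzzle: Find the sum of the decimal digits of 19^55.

19^55 = 21451025166995254149858876344653692285151317490817439630771066475687099
Sum of its 71 digits: 334.

334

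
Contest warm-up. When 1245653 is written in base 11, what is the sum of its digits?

1245653 in base 11 is 780972.
Digit sum: 7+8+0+9+7+2 = 33.

33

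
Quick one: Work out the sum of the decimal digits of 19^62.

325

19^62 = 19174465169354813231681320402781559275699092043658101294284851101507028402995161
Sum of its 80 digits: 325.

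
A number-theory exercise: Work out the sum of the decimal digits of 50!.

50! = 30414093201713378043612608166064768844377641568960512000000000000
Sum of its 65 digits: 216.

216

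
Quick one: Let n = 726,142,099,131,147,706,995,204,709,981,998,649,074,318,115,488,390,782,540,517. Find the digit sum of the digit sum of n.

First digit sum: 279.
2+7+9 = 18.

18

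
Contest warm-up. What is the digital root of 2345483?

2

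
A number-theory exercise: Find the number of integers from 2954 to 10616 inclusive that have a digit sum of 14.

The integers in [2954, 10616] that have a digit sum of 14: 3029, 3038, 3047, 3056, 3065, 3074, …, 10607, 10616.
368 qualify.

368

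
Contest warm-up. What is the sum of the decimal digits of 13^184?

931

13^184 = 9237975890043406448083455357549945175696631233243121929618311163235368785888404256850191901009157145478539697754334160217933995145030276631207715955513162887498358951128747511376718671455543920119098369761
Sum of its 205 digits: 931.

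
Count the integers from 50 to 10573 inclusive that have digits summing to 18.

694

The integers in [50, 10573] that have digits summing to 18: 99, 189, 198, 279, 288, 297, …, 10557, 10566.
694 qualify.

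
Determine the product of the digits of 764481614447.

7×6×4×4×8×1×6×1×4×4×4×7 = 14450688

14450688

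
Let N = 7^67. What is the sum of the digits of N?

7^67 = 418377847259091645147530834859099334519176045887014771543
Sum of its 57 digits: 268.

268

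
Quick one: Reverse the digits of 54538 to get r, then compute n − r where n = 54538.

-29007

Reverse of 54538 is 83545.
54538 − 83545 = -29007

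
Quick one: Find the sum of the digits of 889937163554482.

8+8+9+9+3+7+1+6+3+5+5+4+4+8+2 = 82

82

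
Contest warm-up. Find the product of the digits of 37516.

630

3×7×5×1×6 = 630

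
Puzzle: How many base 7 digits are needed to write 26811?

26811 in base 7 is 141111, which has 6 digits.

6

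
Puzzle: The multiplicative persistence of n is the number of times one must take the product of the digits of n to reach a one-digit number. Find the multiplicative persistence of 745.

745 → 140 → 0 (2 steps)

2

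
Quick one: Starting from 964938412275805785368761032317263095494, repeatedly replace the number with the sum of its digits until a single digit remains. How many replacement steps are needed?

964938412275805785368761032317263095494 → 182 → 11 → 2 (3 steps)

3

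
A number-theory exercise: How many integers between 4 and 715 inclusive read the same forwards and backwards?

76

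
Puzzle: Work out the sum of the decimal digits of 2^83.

2^83 = 9671406556917033397649408
Sum of its 25 digits: 122.

122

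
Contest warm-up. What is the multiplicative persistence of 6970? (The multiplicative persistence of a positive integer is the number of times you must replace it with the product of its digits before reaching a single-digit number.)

6970 → 0 (1 step)

1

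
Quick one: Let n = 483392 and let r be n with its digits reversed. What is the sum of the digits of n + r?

40

Reversal of 483392 is 293384; 483392 + 293384 = 776776.
Digit sum of 776776: 7+7+6+7+7+6 = 40.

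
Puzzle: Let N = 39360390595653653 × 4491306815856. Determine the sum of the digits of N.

147

39360390595653653 × 4491306815856 = 176779590557013655448424721968
Sum of its 30 digits: 147.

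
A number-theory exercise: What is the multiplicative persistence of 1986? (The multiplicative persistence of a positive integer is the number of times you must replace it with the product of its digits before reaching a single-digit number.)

3

1986 → 432 → 24 → 8 (3 steps)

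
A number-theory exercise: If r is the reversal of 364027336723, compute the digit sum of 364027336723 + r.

56

Reversal of 364027336723 is 327633720463; 364027336723 + 327633720463 = 691661057186.
Digit sum of 691661057186: 6+9+1+6+6+1+0+5+7+1+8+6 = 56.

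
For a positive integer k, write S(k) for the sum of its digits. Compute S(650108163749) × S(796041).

1350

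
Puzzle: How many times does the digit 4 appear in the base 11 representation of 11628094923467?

11628094923467 in base 11 is 37834A1493320.
The digit 4 appears 2 times.

2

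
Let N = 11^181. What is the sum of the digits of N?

11^181 = 310510302014121633020937183557989704181193410687432229173925921726449830163756710579762535041029352156690293924949840725060157610378782033562854077931351117235416826442793546645794270350811
Sum of its 189 digits: 776.

776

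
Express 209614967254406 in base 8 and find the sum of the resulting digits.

209614967254406 in base 8 is 5752231152326606.
Digit sum: 5+7+5+2+2+3+1+1+5+2+3+2+6+6+0+6 = 56.

56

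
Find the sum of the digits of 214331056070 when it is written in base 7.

44

214331056070 in base 7 is 21325215626405.
Digit sum: 2+1+3+2+5+2+1+5+6+2+6+4+0+5 = 44.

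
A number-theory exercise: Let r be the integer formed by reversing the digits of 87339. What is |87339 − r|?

Reverse of 87339 is 93378.
|87339 − 93378| = 6039

6039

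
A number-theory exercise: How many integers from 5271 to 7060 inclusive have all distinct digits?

The integers in [5271, 7060] that have all distinct digits: 5271, 5273, 5274, 5276, 5278, 5279, …, 7058, 7059.
895 qualify.

895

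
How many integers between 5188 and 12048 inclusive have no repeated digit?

The integers in [5188, 12048] that have no repeated digit: 5189, 5190, 5192, 5193, 5194, 5196, …, 12047, 12048.
2763 qualify.

2763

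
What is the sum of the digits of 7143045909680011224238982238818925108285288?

186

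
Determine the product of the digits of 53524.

5×3×5×2×4 = 600

600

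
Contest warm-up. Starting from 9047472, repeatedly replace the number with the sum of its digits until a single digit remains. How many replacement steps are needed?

9047472 → 33 → 6 (2 steps)

2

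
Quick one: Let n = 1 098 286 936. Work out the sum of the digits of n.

1+0+9+8+2+8+6+9+3+6 = 52

52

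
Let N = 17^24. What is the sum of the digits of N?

17^24 = 339448671314611904643504117121
Sum of its 30 digits: 109.

109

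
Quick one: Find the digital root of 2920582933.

2+9+2+0+5+8+2+9+3+3 = 43
4+3 = 7

7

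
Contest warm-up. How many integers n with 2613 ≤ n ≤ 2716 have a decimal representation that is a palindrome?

1

The integers in [2613, 2716] that have a decimal representation that is a palindrome: 2662.
1 qualifies.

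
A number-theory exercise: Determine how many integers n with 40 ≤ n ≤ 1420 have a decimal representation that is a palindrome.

100

The integers in [40, 1420] that have a decimal representation that is a palindrome: 44, 55, 66, 77, 88, 99, …, 1221, 1331.
100 qualify.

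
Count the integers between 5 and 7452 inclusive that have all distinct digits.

4013

The integers in [5, 7452] that have all distinct digits: 5, 6, 7, 8, 9, 10, …, 7451, 7452.
4013 qualify.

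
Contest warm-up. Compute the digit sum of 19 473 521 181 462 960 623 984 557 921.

1+9+4+7+3+5+2+1+1+8+1+4+6+2+9+6+0+6+2+3+9+8+4+5+5+7+9+2+1 = 130

130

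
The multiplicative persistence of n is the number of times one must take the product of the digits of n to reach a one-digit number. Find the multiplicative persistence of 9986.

9986 → 3888 → 1536 → 90 → 0 (4 steps)

4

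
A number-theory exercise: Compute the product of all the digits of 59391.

1215

5×9×3×9×1 = 1215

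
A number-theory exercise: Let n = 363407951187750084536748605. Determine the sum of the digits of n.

122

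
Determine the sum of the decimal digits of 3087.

3+0+8+7 = 18

18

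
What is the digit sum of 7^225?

901

7^225 = 14030043036480558094926748532685202794864296465374057636525659306346337389873107489552521630838642069746728738699221275618931778458007016676698728981343819394696132189704976381042279053740807
Sum of its 191 digits: 901.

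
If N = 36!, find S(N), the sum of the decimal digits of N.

171

36! = 371993326789901217467999448150835200000000
Sum of its 42 digits: 171.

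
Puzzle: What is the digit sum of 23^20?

115

23^20 = 1716155831334586342923895201
Sum of its 28 digits: 115.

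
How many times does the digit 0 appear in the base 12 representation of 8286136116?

8286136116 in base 12 is 17330157B0.
The digit 0 appears 2 times.

2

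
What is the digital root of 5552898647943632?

5

5+5+5+2+8+9+8+6+4+7+9+4+3+6+3+2 = 86
8+6 = 14
1+4 = 5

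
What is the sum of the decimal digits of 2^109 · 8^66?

398

2^109 · 8^66 = 260740604970814219042361048116400404614587954389239840081425977517360806369707098391474864128
Sum of its 93 digits: 398.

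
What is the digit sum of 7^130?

7^130 = 72902966712682973099605321405322404946285479140585148545026416949232978455741748983083120534503031988954803249
Sum of its 110 digits: 493.

493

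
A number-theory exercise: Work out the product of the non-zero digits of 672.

6×7×2 = 84

84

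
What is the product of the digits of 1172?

14

1×1×7×2 = 14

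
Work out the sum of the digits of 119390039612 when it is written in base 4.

119390039612 in base 4 is 1233030030312320330.
Digit sum: 1+2+3+3+0+3+0+0+3+0+3+1+2+3+2+0+3+3+0 = 32.

32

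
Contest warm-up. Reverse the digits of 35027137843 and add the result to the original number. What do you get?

Reverse of 35027137843 is 34873172053.
35027137843 + 34873172053 = 69900309896

69900309896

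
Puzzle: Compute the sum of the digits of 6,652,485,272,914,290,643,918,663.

118

6+6+5+2+4+8+5+2+7+2+9+1+4+2+9+0+6+4+3+9+1+8+6+6+3 = 118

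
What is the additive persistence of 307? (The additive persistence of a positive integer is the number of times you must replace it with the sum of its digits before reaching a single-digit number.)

2

307 → 10 → 1 (2 steps)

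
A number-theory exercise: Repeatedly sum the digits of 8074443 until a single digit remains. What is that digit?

3

8+0+7+4+4+4+3 = 30
3+0 = 3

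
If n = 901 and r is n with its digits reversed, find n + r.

Reverse of 901 is 109.
901 + 109 = 1010

1010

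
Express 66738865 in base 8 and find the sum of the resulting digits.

66738865 in base 8 is 376455261.
Digit sum: 3+7+6+4+5+5+2+6+1 = 39.

39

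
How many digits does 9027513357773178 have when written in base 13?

9027513357773178 in base 13 is 23A62BB1A689878, which has 15 digits.

15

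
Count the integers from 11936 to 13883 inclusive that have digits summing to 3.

The integers in [11936, 13883] that have digits summing to 3: 12000.
1 qualifies.

1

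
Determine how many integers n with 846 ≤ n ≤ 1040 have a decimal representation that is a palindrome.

The integers in [846, 1040] that have a decimal representation that is a palindrome: 848, 858, 868, 878, 888, 898, …, 999, 1001.
17 qualify.

17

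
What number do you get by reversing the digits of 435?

Reversing 435 gives 534.

534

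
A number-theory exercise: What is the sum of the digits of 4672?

4+6+7+2 = 19

19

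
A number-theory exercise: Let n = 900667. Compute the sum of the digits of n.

28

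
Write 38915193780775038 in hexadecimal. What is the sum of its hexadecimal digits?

108

38915193780775038 in base 16 is 8A41299DAB287E.
Digit sum: 8+10+4+1+2+9+9+13+10+11+2+8+7+14 = 108.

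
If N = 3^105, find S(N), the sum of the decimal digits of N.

225

3^105 = 125236737537878753441860054533045969266612127846243
Sum of its 51 digits: 225.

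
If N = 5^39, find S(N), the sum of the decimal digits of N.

134

5^39 = 1818989403545856475830078125
Sum of its 28 digits: 134.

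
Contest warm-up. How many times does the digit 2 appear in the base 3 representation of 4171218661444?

11

4171218661444 in base 3 is 112202202122101210220021111.
The digit 2 appears 11 times.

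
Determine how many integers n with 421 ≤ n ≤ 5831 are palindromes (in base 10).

106

The integers in [421, 5831] that are palindromes (in base 10): 424, 434, 444, 454, 464, 474, …, 5665, 5775.
106 qualify.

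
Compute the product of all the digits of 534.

60

5×3×4 = 60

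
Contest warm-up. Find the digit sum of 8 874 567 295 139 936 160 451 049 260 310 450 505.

8+8+7+4+5+6+7+2+9+5+1+3+9+9+3+6+1+6+0+4+5+1+0+4+9+2+6+0+3+1+0+4+5+0+5+0+5 = 153

153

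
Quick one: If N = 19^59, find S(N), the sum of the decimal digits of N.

334

19^59 = 2795519050787988516063758624111613832293204846720819550121716154178018428779
Sum of its 76 digits: 334.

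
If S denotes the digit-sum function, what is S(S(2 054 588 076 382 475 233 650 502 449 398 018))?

11

First digit sum: 146.
1+4+6 = 11.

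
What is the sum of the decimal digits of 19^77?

19^77 = 291089991465885207157110469823613808301508452017686087349124177032138857687247167996791522348031139
Sum of its 99 digits: 442.

442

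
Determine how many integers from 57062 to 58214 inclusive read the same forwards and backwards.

12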